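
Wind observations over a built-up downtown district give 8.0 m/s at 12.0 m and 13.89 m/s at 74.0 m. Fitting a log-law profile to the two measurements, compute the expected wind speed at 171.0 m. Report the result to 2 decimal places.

16.60 m/s

Log law: V ∝ ln(z/z₀). From the pair, with r = V₁/V₂ = 0.57595,
ln z₀ = (ln z₁ − r·ln z₂)/(1 − r) = (2.4849 − 0.57595×4.3041)/0.42405 = 0.0141 → z₀ = 1.014 m
V₃ = V₁ · ln(z₃/z₀)/ln(z₁/z₀) = 8.0 × 5.1276/2.4708 = 16.6019 m/s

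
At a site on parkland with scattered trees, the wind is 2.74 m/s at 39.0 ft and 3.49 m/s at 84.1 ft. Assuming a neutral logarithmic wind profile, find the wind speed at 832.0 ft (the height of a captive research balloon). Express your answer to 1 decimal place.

5.7 m/s

Log law: V ∝ ln(z/z₀). From the pair, with r = V₁/V₂ = 0.78510,
ln z₀ = (ln z₁ − r·ln z₂)/(1 − r) = (3.6636 − 0.78510×4.4320)/0.21490 = 0.8562 → z₀ = 2.354 ft
V₃ = V₁ · ln(z₃/z₀)/ln(z₁/z₀) = 2.74 × 5.8677/2.8074 = 5.7268 m/s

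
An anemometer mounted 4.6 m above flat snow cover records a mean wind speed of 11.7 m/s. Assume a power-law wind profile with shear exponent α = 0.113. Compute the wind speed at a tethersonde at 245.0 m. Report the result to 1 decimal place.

Power-law profile: V₂ = V₁ · (z₂/z₁)^α
V₂ = 11.7 × (245.0/4.6)^0.113 = 11.7 × (53.2609)^0.113
    = 11.7 × 1.5671 = 18.3345 m/s

18.3 m/s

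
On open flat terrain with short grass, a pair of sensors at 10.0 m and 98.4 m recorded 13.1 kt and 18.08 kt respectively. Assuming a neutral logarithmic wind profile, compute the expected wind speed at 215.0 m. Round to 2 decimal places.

Log law: V ∝ ln(z/z₀). From the pair, with r = V₁/V₂ = 0.72456,
ln z₀ = (ln z₁ − r·ln z₂)/(1 − r) = (2.3026 − 0.72456×4.5890)/0.27544 = -3.7120 → z₀ = 0.02443 m
V₃ = V₁ · ln(z₃/z₀)/ln(z₁/z₀) = 13.1 × 9.0826/6.0146 = 19.7824 kt

19.78 kt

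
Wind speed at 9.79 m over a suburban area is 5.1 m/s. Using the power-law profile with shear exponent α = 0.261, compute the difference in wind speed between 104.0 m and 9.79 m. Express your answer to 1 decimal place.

Power law: V₂ = V₁ · (z₂/z₁)^α = 5.1 × (10.6231)^0.261 = 9.4498 m/s
ΔV = 9.4498 − 5.1 = 4.3498 m/s

4.3 m/s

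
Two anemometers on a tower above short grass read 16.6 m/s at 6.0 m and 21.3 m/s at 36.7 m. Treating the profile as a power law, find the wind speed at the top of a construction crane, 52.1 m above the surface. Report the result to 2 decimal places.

First find α: α = ln(V₂/V₁)/ln(z₂/z₁) = ln(21.3/16.6)/ln(36.7/6.0) = 0.24930/1.81102 = 0.1377
Extrapolate from 36.7 m to 52.1 m: V₃ = 21.3 × (52.1/36.7)^0.1377 = 21.3 × 1.0494 = 22.3526 m/s

22.35 m/s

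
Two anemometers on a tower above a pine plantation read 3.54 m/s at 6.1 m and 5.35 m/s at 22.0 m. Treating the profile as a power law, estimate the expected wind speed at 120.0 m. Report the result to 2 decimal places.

First find α: α = ln(V₂/V₁)/ln(z₂/z₁) = ln(5.35/3.54)/ln(22.0/6.1) = 0.41297/1.28275 = 0.3219
Extrapolate from 22.0 m to 120.0 m: V₃ = 5.35 × (120.0/22.0)^0.3219 = 5.35 × 1.7266 = 9.2373 m/s

9.24 m/s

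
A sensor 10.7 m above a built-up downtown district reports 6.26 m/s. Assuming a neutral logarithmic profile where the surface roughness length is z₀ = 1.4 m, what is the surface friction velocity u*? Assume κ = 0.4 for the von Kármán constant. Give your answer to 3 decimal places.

Log law: V(z) = (u*/κ) · ln(z/z₀) ⇒ u* = κ · V / ln(z/z₀)
u* = 0.4 × 6.26 / ln(10.7/1.4) = 0.4 × 6.26 / 2.0338
   = 2.5040 / 2.0338 = 1.2312 m/s

u* ≈ 1.231 m/s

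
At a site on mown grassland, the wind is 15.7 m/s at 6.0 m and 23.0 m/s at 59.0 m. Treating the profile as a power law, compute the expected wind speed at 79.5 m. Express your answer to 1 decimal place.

First find α: α = ln(V₂/V₁)/ln(z₂/z₁) = ln(23.0/15.7)/ln(59.0/6.0) = 0.38183/2.28578 = 0.1670
Extrapolate from 59.0 m to 79.5 m: V₃ = 23.0 × (79.5/59.0)^0.1670 = 23.0 × 1.0511 = 24.1748 m/s

24.2 m/s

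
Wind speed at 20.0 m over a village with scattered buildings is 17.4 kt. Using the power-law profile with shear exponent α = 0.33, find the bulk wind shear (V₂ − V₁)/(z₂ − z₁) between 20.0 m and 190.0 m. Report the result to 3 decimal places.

0.113 kt/m

Power law: V₂ = V₁ · (z₂/z₁)^α = 17.4 × (9.5000)^0.33 = 36.5762 kt
ΔV/Δz = (36.5762 − 17.4)/(190.0 − 20.0) = 19.1762/170.0000 = 0.11280 kt/m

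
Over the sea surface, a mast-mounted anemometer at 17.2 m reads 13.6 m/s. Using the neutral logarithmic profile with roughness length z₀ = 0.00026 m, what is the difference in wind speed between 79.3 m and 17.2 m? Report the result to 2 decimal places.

Log law: V₂ = V₁ · ln(z₂/z₀)/ln(z₁/z₀) = 13.6 × 12.6281/11.0997 = 15.4726 m/s
ΔV = 15.4726 − 13.6 = 1.8726 m/s

1.87 m/s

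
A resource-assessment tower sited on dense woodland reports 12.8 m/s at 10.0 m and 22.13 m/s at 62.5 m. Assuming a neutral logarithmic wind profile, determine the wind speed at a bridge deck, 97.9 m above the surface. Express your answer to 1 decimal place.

24.4 m/s

Log law: V ∝ ln(z/z₀). From the pair, with r = V₁/V₂ = 0.57840,
ln z₀ = (ln z₁ − r·ln z₂)/(1 − r) = (2.3026 − 0.57840×4.1352)/0.42160 = -0.2116 → z₀ = 0.8093 m
V₃ = V₁ · ln(z₃/z₀)/ln(z₁/z₀) = 12.8 × 4.7955/2.5142 = 24.4148 m/s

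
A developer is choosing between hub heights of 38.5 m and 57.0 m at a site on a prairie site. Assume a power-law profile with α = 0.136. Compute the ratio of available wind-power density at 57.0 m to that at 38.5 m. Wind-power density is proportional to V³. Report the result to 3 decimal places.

Speed ratio: V_B/V_A = (z_B/z_A)^α = (57.0/38.5)^0.136 = (1.4805)^0.136 = 1.05482
Power-density ratio: P_B/P_A = (V_B/V_A)³ = (1.05482)³ = 1.17362

1.174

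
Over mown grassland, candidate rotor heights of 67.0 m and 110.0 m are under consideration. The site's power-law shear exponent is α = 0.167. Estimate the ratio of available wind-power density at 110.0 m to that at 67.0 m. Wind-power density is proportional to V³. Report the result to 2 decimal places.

Speed ratio: V_B/V_A = (z_B/z_A)^α = (110.0/67.0)^0.167 = (1.6418)^0.167 = 1.08632
Power-density ratio: P_B/P_A = (V_B/V_A)³ = (1.08632)³ = 1.28196

1.28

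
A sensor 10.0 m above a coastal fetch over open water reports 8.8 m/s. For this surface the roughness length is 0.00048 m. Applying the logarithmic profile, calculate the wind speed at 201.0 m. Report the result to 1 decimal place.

Log law: V(z) ∝ ln(z/z₀), so V₂/V₁ = ln(z₂/z₀) / ln(z₁/z₀).
ln(201.0/0.00048) = 12.9450, ln(10.0/0.00048) = 9.9443
V₂ = 8.8 × 12.9450/9.9443 = 8.8 × 1.3018 = 11.4554 m/s

11.5 m/s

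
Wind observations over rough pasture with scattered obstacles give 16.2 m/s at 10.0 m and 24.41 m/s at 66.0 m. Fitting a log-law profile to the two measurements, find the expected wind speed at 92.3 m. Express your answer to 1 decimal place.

25.9 m/s

Log law: V ∝ ln(z/z₀). From the pair, with r = V₁/V₂ = 0.66366,
ln z₀ = (ln z₁ − r·ln z₂)/(1 − r) = (2.3026 − 0.66366×4.1897)/0.33634 = -1.4210 → z₀ = 0.2415 m
V₃ = V₁ · ln(z₃/z₀)/ln(z₁/z₀) = 16.2 × 5.9460/3.7236 = 25.8692 m/s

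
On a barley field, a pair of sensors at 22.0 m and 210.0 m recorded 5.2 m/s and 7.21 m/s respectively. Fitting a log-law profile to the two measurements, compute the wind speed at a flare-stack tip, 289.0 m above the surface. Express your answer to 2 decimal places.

7.49 m/s

Log law: V ∝ ln(z/z₀). From the pair, with r = V₁/V₂ = 0.72122,
ln z₀ = (ln z₁ − r·ln z₂)/(1 − r) = (3.0910 − 0.72122×5.3471)/0.27878 = -2.7455 → z₀ = 0.06421 m
V₃ = V₁ · ln(z₃/z₀)/ln(z₁/z₀) = 5.2 × 8.4120/5.8366 = 7.4945 m/s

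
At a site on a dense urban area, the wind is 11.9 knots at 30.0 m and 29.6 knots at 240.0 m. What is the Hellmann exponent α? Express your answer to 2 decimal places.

Power law: V₂/V₁ = (z₂/z₁)^α ⇒ α = ln(V₂/V₁) / ln(z₂/z₁)
α = ln(29.6/11.9) / ln(240.0/30.0) = ln(2.4874) / ln(8.0000)
  = 0.91124 / 2.07944 = 0.43821

α ≈ 0.44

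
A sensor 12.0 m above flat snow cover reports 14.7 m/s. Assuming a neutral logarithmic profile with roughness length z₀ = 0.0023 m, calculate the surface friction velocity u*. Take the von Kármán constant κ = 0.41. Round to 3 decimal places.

Log law: V(z) = (u*/κ) · ln(z/z₀) ⇒ u* = κ · V / ln(z/z₀)
u* = 0.41 × 14.7 / ln(12.0/0.0023) = 0.41 × 14.7 / 8.5598
   = 6.0270 / 8.5598 = 0.7041 m/s

u* ≈ 0.704 m/s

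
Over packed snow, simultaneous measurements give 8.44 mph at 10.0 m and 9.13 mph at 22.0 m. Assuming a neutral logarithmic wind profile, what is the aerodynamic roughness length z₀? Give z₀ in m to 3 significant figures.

z₀ ≈ 0.000648 m

Log law: V(z) ∝ ln(z/z₀). With r = V₁/V₂ = 8.44/9.13 = 0.92442,
r · ln(z₂/z₀) = ln(z₁/z₀) ⇒ ln z₀ = (ln z₁ − r·ln z₂)/(1 − r)
ln z₀ = (2.30259 − 0.92442×3.09104) / 0.07558 = -7.3417
z₀ = exp(-7.3417) = 0.0006479 m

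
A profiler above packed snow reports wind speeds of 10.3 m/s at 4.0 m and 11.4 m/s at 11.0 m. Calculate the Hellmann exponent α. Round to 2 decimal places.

α ≈ 0.10

Power law: V₂/V₁ = (z₂/z₁)^α ⇒ α = ln(V₂/V₁) / ln(z₂/z₁)
α = ln(11.4/10.3) / ln(11.0/4.0) = ln(1.1068) / ln(2.7500)
  = 0.10147 / 1.01160 = 0.10031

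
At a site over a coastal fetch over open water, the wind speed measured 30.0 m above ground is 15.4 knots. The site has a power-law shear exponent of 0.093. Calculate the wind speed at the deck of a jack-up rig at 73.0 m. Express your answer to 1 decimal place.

Power-law profile: V₂ = V₁ · (z₂/z₁)^α
V₂ = 15.4 × (73.0/30.0)^0.093 = 15.4 × (2.4333)^0.093
    = 15.4 × 1.0862 = 16.7277 knots

16.7 knots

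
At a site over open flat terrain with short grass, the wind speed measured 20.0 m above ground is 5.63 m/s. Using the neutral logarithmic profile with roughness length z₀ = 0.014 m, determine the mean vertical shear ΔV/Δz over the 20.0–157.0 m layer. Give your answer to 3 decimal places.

Log law: V₂ = V₁ · ln(z₂/z₀)/ln(z₁/z₀) = 5.63 × 9.3249/7.2644 = 7.2269 m/s
ΔV/Δz = (7.2269 − 5.63)/(157.0 − 20.0) = 1.5969/137.0000 = 0.01166 m/s/m

0.012 m/s/m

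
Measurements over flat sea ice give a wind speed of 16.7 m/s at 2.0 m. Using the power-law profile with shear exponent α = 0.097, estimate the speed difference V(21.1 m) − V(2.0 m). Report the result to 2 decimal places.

4.29 m/s

Power law: V₂ = V₁ · (z₂/z₁)^α = 16.7 × (10.5500)^0.097 = 20.9880 m/s
ΔV = 20.9880 − 16.7 = 4.2880 m/s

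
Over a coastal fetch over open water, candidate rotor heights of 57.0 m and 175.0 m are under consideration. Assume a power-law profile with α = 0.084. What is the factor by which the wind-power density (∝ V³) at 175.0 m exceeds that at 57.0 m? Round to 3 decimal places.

1.327

Speed ratio: V_B/V_A = (z_B/z_A)^α = (175.0/57.0)^0.084 = (3.0702)^0.084 = 1.09881
Power-density ratio: P_B/P_A = (V_B/V_A)³ = (1.09881)³ = 1.32668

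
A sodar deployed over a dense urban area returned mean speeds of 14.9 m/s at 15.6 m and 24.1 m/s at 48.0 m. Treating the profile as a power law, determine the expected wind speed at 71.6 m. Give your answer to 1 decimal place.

First find α: α = ln(V₂/V₁)/ln(z₂/z₁) = ln(24.1/14.9)/ln(48.0/15.6) = 0.48085/1.12393 = 0.4278
Extrapolate from 48.0 m to 71.6 m: V₃ = 24.1 × (71.6/48.0)^0.4278 = 24.1 × 1.1866 = 28.5969 m/s

28.6 m/s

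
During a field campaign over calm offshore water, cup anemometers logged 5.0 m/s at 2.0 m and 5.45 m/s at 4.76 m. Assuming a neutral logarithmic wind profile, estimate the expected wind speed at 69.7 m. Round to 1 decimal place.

Log law: V ∝ ln(z/z₀). From the pair, with r = V₁/V₂ = 0.91743,
ln z₀ = (ln z₁ − r·ln z₂)/(1 − r) = (0.6931 − 0.91743×1.5602)/0.08257 = -8.9413 → z₀ = 0.0001309 m
V₃ = V₁ · ln(z₃/z₀)/ln(z₁/z₀) = 5.0 × 13.1855/9.6344 = 6.8429 m/s

6.8 m/s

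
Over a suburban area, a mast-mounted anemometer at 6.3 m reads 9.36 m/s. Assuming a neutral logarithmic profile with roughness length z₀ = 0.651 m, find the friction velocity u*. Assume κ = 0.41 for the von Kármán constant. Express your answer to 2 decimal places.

u* ≈ 1.69 m/s

Log law: V(z) = (u*/κ) · ln(z/z₀) ⇒ u* = κ · V / ln(z/z₀)
u* = 0.41 × 9.36 / ln(6.3/0.651) = 0.41 × 9.36 / 2.2698
   = 3.8376 / 2.2698 = 1.6907 m/s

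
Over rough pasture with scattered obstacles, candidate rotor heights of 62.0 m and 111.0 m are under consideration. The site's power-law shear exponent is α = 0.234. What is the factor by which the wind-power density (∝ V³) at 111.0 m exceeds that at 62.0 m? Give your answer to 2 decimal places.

Speed ratio: V_B/V_A = (z_B/z_A)^α = (111.0/62.0)^0.234 = (1.7903)^0.234 = 1.14600
Power-density ratio: P_B/P_A = (V_B/V_A)³ = (1.14600)³ = 1.50507

1.51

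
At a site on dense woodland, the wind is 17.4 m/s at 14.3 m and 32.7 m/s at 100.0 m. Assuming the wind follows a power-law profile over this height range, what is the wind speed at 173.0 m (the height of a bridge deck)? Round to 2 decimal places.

39.06 m/s

First find α: α = ln(V₂/V₁)/ln(z₂/z₁) = ln(32.7/17.4)/ln(100.0/14.3) = 0.63090/1.94491 = 0.3244
Extrapolate from 100.0 m to 173.0 m: V₃ = 32.7 × (173.0/100.0)^0.3244 = 32.7 × 1.1946 = 39.0631 m/s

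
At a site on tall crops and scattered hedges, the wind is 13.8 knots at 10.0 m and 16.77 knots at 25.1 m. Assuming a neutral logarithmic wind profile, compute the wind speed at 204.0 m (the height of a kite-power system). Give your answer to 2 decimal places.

Log law: V ∝ ln(z/z₀). From the pair, with r = V₁/V₂ = 0.82290,
ln z₀ = (ln z₁ − r·ln z₂)/(1 − r) = (2.3026 − 0.82290×3.2229)/0.17710 = -1.9735 → z₀ = 0.1390 m
V₃ = V₁ · ln(z₃/z₀)/ln(z₁/z₀) = 13.8 × 7.2916/4.2761 = 23.5319 knots

23.53 knots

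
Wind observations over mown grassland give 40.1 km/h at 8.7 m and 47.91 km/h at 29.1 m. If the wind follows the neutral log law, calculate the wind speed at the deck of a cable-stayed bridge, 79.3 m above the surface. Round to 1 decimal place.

54.4 km/h

Log law: V ∝ ln(z/z₀). From the pair, with r = V₁/V₂ = 0.83699,
ln z₀ = (ln z₁ − r·ln z₂)/(1 − r) = (2.1633 − 0.83699×3.3707)/0.16301 = -4.0361 → z₀ = 0.01767 m
V₃ = V₁ · ln(z₃/z₀)/ln(z₁/z₀) = 40.1 × 8.4093/6.1994 = 54.3945 km/h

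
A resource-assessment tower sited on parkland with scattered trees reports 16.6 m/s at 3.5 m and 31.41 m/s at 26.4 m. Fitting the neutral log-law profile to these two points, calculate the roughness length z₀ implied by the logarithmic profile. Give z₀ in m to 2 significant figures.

Log law: V(z) ∝ ln(z/z₀). With r = V₁/V₂ = 16.6/31.41 = 0.52849,
r · ln(z₂/z₀) = ln(z₁/z₀) ⇒ ln z₀ = (ln z₁ − r·ln z₂)/(1 − r)
ln z₀ = (1.25276 − 0.52849×3.27336) / 0.47151 = -1.0121
z₀ = exp(-1.0121) = 0.3635 m

z₀ ≈ 0.36 m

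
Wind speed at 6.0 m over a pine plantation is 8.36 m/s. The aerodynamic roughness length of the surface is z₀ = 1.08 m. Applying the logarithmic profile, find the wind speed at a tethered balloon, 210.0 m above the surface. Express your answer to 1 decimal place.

25.7 m/s

Log law: V(z) ∝ ln(z/z₀), so V₂/V₁ = ln(z₂/z₀) / ln(z₁/z₀).
ln(210.0/1.08) = 5.2701, ln(6.0/1.08) = 1.7148
V₂ = 8.36 × 5.2701/1.7148 = 8.36 × 3.0733 = 25.6931 m/s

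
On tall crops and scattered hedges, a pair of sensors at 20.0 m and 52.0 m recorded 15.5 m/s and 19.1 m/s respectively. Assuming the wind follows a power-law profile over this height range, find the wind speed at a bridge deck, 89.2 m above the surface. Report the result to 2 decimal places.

21.49 m/s

First find α: α = ln(V₂/V₁)/ln(z₂/z₁) = ln(19.1/15.5)/ln(52.0/20.0) = 0.20885/0.95551 = 0.2186
Extrapolate from 52.0 m to 89.2 m: V₃ = 19.1 × (89.2/52.0)^0.2186 = 19.1 × 1.1252 = 21.4911 m/s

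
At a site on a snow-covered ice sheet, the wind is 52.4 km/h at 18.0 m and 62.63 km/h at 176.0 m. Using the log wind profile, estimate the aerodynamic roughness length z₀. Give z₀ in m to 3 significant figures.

z₀ ≈ 0.000152 m

Log law: V(z) ∝ ln(z/z₀). With r = V₁/V₂ = 52.4/62.63 = 0.83666,
r · ln(z₂/z₀) = ln(z₁/z₀) ⇒ ln z₀ = (ln z₁ − r·ln z₂)/(1 − r)
ln z₀ = (2.89037 − 0.83666×5.17048) / 0.16334 = -8.7888
z₀ = exp(-8.7888) = 0.0001524 m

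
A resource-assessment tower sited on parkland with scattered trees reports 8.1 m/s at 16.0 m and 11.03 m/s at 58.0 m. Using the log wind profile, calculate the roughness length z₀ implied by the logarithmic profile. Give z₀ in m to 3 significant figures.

Log law: V(z) ∝ ln(z/z₀). With r = V₁/V₂ = 8.1/11.03 = 0.73436,
r · ln(z₂/z₀) = ln(z₁/z₀) ⇒ ln z₀ = (ln z₁ − r·ln z₂)/(1 − r)
ln z₀ = (2.77259 − 0.73436×4.06044) / 0.26564 = -0.7877
z₀ = exp(-0.7877) = 0.4549 m

z₀ ≈ 0.455 m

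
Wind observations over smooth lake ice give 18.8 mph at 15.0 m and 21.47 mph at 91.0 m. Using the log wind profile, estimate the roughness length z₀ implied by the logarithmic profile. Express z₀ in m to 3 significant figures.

z₀ ≈ 0.0000460 m

Log law: V(z) ∝ ln(z/z₀). With r = V₁/V₂ = 18.8/21.47 = 0.87564,
r · ln(z₂/z₀) = ln(z₁/z₀) ⇒ ln z₀ = (ln z₁ − r·ln z₂)/(1 − r)
ln z₀ = (2.70805 − 0.87564×4.51086) / 0.12436 = -9.9859
z₀ = exp(-9.9859) = 0.00004605 m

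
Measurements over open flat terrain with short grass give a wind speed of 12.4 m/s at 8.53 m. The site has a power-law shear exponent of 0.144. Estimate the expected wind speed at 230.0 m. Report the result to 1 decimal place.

Power-law profile: V₂ = V₁ · (z₂/z₁)^α
V₂ = 12.4 × (230.0/8.53)^0.144 = 12.4 × (26.9637)^0.144
    = 12.4 × 1.6071 = 19.9275 m/s

19.9 m/s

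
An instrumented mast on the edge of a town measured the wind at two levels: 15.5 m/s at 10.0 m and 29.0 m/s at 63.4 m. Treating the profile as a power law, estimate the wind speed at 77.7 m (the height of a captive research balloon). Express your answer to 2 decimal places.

31.07 m/s

First find α: α = ln(V₂/V₁)/ln(z₂/z₁) = ln(29.0/15.5)/ln(63.4/10.0) = 0.62646/1.84688 = 0.3392
Extrapolate from 63.4 m to 77.7 m: V₃ = 29.0 × (77.7/63.4)^0.3392 = 29.0 × 1.0714 = 31.0713 m/s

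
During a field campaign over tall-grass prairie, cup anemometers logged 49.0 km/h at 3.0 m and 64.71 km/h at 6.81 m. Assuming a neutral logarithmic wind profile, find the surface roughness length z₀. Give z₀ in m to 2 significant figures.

Log law: V(z) ∝ ln(z/z₀). With r = V₁/V₂ = 49.0/64.71 = 0.75722,
r · ln(z₂/z₀) = ln(z₁/z₀) ⇒ ln z₀ = (ln z₁ − r·ln z₂)/(1 − r)
ln z₀ = (1.09861 − 0.75722×1.91839) / 0.24278 = -1.4583
z₀ = exp(-1.4583) = 0.2326 m

z₀ ≈ 0.23 m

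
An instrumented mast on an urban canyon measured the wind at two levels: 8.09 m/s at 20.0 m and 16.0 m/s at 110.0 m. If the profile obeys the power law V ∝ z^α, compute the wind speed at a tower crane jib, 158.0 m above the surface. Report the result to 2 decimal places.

First find α: α = ln(V₂/V₁)/ln(z₂/z₁) = ln(16.0/8.09)/ln(110.0/20.0) = 0.68196/1.70475 = 0.4000
Extrapolate from 110.0 m to 158.0 m: V₃ = 16.0 × (158.0/110.0)^0.4000 = 16.0 × 1.1559 = 18.4940 m/s

18.49 m/s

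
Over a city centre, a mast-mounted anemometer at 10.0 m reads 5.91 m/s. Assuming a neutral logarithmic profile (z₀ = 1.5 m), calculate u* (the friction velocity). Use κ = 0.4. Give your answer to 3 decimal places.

Log law: V(z) = (u*/κ) · ln(z/z₀) ⇒ u* = κ · V / ln(z/z₀)
u* = 0.4 × 5.91 / ln(10.0/1.5) = 0.4 × 5.91 / 1.8971
   = 2.3640 / 1.8971 = 1.2461 m/s

u* ≈ 1.246 m/s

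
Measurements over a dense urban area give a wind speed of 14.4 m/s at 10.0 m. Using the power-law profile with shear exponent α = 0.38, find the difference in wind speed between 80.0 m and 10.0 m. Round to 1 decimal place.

17.3 m/s

Power law: V₂ = V₁ · (z₂/z₁)^α = 14.4 × (8.0000)^0.38 = 31.7349 m/s
ΔV = 31.7349 − 14.4 = 17.3349 m/s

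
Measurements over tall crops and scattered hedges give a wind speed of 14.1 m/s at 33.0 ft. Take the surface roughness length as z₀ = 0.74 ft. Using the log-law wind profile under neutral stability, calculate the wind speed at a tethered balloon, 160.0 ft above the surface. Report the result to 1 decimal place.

20.0 m/s

Log law: V(z) ∝ ln(z/z₀), so V₂/V₁ = ln(z₂/z₀) / ln(z₁/z₀).
ln(160.0/0.74) = 5.3763, ln(33.0/0.74) = 3.7976
V₂ = 14.1 × 5.3763/3.7976 = 14.1 × 1.4157 = 19.9614 m/s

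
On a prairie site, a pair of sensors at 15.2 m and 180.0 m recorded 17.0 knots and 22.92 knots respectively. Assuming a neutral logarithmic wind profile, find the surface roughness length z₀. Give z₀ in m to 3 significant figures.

z₀ ≈ 0.0126 m

Log law: V(z) ∝ ln(z/z₀). With r = V₁/V₂ = 17.0/22.92 = 0.74171,
r · ln(z₂/z₀) = ln(z₁/z₀) ⇒ ln z₀ = (ln z₁ − r·ln z₂)/(1 − r)
ln z₀ = (2.72130 − 0.74171×5.19296) / 0.25829 = -4.3764
z₀ = exp(-4.3764) = 0.01257 m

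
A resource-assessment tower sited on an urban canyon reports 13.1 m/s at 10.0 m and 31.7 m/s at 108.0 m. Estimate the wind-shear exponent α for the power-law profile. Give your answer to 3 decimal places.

α ≈ 0.371

Power law: V₂/V₁ = (z₂/z₁)^α ⇒ α = ln(V₂/V₁) / ln(z₂/z₁)
α = ln(31.7/13.1) / ln(108.0/10.0) = ln(2.4198) / ln(10.8000)
  = 0.88370 / 2.37955 = 0.37138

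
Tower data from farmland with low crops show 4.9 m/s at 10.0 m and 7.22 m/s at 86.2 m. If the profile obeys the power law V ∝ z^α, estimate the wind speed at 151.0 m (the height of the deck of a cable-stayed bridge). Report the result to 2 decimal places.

7.99 m/s

First find α: α = ln(V₂/V₁)/ln(z₂/z₁) = ln(7.22/4.9)/ln(86.2/10.0) = 0.38762/2.15409 = 0.1799
Extrapolate from 86.2 m to 151.0 m: V₃ = 7.22 × (151.0/86.2)^0.1799 = 7.22 × 1.1061 = 7.9864 m/s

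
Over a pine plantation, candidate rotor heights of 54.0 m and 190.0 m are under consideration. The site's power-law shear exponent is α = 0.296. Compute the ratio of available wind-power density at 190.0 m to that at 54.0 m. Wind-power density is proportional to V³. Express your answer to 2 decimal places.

3.06

Speed ratio: V_B/V_A = (z_B/z_A)^α = (190.0/54.0)^0.296 = (3.5185)^0.296 = 1.45118
Power-density ratio: P_B/P_A = (V_B/V_A)³ = (1.45118)³ = 3.05610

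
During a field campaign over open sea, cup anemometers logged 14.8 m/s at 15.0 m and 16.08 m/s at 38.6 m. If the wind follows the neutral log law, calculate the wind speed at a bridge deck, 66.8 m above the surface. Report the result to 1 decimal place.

16.8 m/s

Log law: V ∝ ln(z/z₀). From the pair, with r = V₁/V₂ = 0.92040,
ln z₀ = (ln z₁ − r·ln z₂)/(1 − r) = (2.7081 − 0.92040×3.6533)/0.07960 = -8.2208 → z₀ = 0.0002690 m
V₃ = V₁ · ln(z₃/z₀)/ln(z₁/z₀) = 14.8 × 12.4226/10.9289 = 16.8227 m/s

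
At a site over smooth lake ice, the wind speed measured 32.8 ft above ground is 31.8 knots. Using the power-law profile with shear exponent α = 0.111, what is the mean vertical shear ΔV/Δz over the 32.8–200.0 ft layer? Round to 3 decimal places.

Power law: V₂ = V₁ · (z₂/z₁)^α = 31.8 × (6.0976)^0.111 = 38.8669 knots
ΔV/Δz = (38.8669 − 31.8)/(200.0 − 32.8) = 7.0669/167.2000 = 0.04227 knots/ft

0.042 knots/ft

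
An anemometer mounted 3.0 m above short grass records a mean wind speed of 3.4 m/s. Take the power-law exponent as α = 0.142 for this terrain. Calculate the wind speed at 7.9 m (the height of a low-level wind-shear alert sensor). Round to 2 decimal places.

Power-law profile: V₂ = V₁ · (z₂/z₁)^α
V₂ = 3.4 × (7.9/3.0)^0.142 = 3.4 × (2.6333)^0.142
    = 3.4 × 1.1474 = 3.9011 m/s

3.90 m/s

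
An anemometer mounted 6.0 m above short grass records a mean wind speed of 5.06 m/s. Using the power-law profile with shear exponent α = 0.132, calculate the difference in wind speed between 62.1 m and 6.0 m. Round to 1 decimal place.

1.8 m/s

Power law: V₂ = V₁ · (z₂/z₁)^α = 5.06 × (10.3500)^0.132 = 6.8885 m/s
ΔV = 6.8885 − 5.06 = 1.8285 m/s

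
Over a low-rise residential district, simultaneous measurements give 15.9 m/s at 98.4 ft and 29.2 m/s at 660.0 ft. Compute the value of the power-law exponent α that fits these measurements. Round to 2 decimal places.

Power law: V₂/V₁ = (z₂/z₁)^α ⇒ α = ln(V₂/V₁) / ln(z₂/z₁)
α = ln(29.2/15.9) / ln(660.0/98.4) = ln(1.8365) / ln(6.7073)
  = 0.60785 / 1.90320 = 0.31938

α ≈ 0.32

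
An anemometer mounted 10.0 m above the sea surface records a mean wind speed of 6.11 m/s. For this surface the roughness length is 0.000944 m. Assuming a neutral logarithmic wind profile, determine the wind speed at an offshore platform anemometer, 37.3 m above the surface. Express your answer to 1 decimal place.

7.0 m/s

Log law: V(z) ∝ ln(z/z₀), so V₂/V₁ = ln(z₂/z₀) / ln(z₁/z₀).
ln(37.3/0.000944) = 10.5844, ln(10.0/0.000944) = 9.2680
V₂ = 6.11 × 10.5844/9.2680 = 6.11 × 1.1420 = 6.9779 m/s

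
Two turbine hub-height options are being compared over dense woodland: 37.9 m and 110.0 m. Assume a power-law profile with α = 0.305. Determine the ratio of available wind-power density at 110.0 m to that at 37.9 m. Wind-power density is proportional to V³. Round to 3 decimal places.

Speed ratio: V_B/V_A = (z_B/z_A)^α = (110.0/37.9)^0.305 = (2.9024)^0.305 = 1.38401
Power-density ratio: P_B/P_A = (V_B/V_A)³ = (1.38401)³ = 2.65106

2.651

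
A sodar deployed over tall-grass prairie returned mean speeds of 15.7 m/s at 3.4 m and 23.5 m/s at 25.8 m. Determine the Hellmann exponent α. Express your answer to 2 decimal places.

Power law: V₂/V₁ = (z₂/z₁)^α ⇒ α = ln(V₂/V₁) / ln(z₂/z₁)
α = ln(23.5/15.7) / ln(25.8/3.4) = ln(1.4968) / ln(7.5882)
  = 0.40334 / 2.02660 = 0.19902

α ≈ 0.20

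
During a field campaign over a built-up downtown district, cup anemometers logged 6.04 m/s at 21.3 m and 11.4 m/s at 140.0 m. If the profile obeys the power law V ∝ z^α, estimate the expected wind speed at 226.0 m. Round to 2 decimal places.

13.40 m/s

First find α: α = ln(V₂/V₁)/ln(z₂/z₁) = ln(11.4/6.04)/ln(140.0/21.3) = 0.63521/1.88294 = 0.3374
Extrapolate from 140.0 m to 226.0 m: V₃ = 11.4 × (226.0/140.0)^0.3374 = 11.4 × 1.1753 = 13.3988 m/s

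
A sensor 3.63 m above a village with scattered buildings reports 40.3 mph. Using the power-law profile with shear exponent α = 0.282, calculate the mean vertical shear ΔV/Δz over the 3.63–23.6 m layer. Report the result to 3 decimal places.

Power law: V₂ = V₁ · (z₂/z₁)^α = 40.3 × (6.5014)^0.282 = 68.3239 mph
ΔV/Δz = (68.3239 − 40.3)/(23.6 − 3.63) = 28.0239/19.9700 = 1.40330 mph/m

1.403 mph/m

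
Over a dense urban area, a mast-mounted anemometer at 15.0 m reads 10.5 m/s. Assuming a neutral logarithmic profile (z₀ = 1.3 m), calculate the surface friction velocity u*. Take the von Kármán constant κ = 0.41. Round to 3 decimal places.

u* ≈ 1.760 m/s

Log law: V(z) = (u*/κ) · ln(z/z₀) ⇒ u* = κ · V / ln(z/z₀)
u* = 0.41 × 10.5 / ln(15.0/1.3) = 0.41 × 10.5 / 2.4457
   = 4.3050 / 2.4457 = 1.7602 m/s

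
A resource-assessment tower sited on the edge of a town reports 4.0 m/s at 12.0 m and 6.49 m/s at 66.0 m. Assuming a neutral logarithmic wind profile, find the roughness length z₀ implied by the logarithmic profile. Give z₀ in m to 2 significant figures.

Log law: V(z) ∝ ln(z/z₀). With r = V₁/V₂ = 4.0/6.49 = 0.61633,
r · ln(z₂/z₀) = ln(z₁/z₀) ⇒ ln z₀ = (ln z₁ − r·ln z₂)/(1 − r)
ln z₀ = (2.48491 − 0.61633×4.18965) / 0.38367 = -0.2536
z₀ = exp(-0.2536) = 0.7760 m

z₀ ≈ 0.78 m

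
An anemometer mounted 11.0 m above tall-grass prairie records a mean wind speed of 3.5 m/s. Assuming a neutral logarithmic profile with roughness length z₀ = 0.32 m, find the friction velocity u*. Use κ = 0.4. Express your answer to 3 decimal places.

u* ≈ 0.396 m/s

Log law: V(z) = (u*/κ) · ln(z/z₀) ⇒ u* = κ · V / ln(z/z₀)
u* = 0.4 × 3.5 / ln(11.0/0.32) = 0.4 × 3.5 / 3.5373
   = 1.4000 / 3.5373 = 0.3958 m/s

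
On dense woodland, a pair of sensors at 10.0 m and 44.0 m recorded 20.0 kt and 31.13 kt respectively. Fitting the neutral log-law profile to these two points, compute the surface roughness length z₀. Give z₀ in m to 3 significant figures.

Log law: V(z) ∝ ln(z/z₀). With r = V₁/V₂ = 20.0/31.13 = 0.64247,
r · ln(z₂/z₀) = ln(z₁/z₀) ⇒ ln z₀ = (ln z₁ − r·ln z₂)/(1 − r)
ln z₀ = (2.30259 − 0.64247×3.78419) / 0.35753 = -0.3598
z₀ = exp(-0.3598) = 0.6978 m

z₀ ≈ 0.698 m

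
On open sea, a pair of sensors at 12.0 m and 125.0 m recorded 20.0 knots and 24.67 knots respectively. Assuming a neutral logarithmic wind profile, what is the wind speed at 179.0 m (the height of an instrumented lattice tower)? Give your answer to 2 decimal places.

25.39 knots

Log law: V ∝ ln(z/z₀). From the pair, with r = V₁/V₂ = 0.81070,
ln z₀ = (ln z₁ − r·ln z₂)/(1 − r) = (2.4849 − 0.81070×4.8283)/0.18930 = -7.5511 → z₀ = 0.0005255 m
V₃ = V₁ · ln(z₃/z₀)/ln(z₁/z₀) = 20.0 × 12.7385/10.0360 = 25.3856 knots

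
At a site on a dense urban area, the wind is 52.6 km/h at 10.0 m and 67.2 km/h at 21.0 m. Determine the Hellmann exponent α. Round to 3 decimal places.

α ≈ 0.330

Power law: V₂/V₁ = (z₂/z₁)^α ⇒ α = ln(V₂/V₁) / ln(z₂/z₁)
α = ln(67.2/52.6) / ln(21.0/10.0) = ln(1.2776) / ln(2.1000)
  = 0.24496 / 0.74194 = 0.33016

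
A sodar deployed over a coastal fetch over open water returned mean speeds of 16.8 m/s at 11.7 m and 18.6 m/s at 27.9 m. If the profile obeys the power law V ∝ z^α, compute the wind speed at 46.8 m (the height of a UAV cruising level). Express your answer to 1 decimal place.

First find α: α = ln(V₂/V₁)/ln(z₂/z₁) = ln(18.6/16.8)/ln(27.9/11.7) = 0.10178/0.86904 = 0.1171
Extrapolate from 27.9 m to 46.8 m: V₃ = 18.6 × (46.8/27.9)^0.1171 = 18.6 × 1.0625 = 19.7617 m/s

19.8 m/s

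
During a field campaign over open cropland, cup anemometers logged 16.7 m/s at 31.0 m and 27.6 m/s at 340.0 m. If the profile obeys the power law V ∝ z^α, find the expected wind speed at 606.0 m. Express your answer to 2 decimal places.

First find α: α = ln(V₂/V₁)/ln(z₂/z₁) = ln(27.6/16.7)/ln(340.0/31.0) = 0.50241/2.39496 = 0.2098
Extrapolate from 340.0 m to 606.0 m: V₃ = 27.6 × (606.0/340.0)^0.2098 = 27.6 × 1.1289 = 31.1574 m/s

31.16 m/s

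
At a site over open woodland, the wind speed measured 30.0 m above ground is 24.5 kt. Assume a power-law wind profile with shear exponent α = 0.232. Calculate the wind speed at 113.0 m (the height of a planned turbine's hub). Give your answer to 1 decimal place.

33.3 kt

Power-law profile: V₂ = V₁ · (z₂/z₁)^α
V₂ = 24.5 × (113.0/30.0)^0.232 = 24.5 × (3.7667)^0.232
    = 24.5 × 1.3603 = 33.3264 kt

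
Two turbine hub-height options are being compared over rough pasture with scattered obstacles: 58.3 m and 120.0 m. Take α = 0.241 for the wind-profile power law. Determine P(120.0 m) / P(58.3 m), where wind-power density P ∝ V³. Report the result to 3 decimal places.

1.685

Speed ratio: V_B/V_A = (z_B/z_A)^α = (120.0/58.3)^0.241 = (2.0583)^0.241 = 1.19003
Power-density ratio: P_B/P_A = (V_B/V_A)³ = (1.19003)³ = 1.68527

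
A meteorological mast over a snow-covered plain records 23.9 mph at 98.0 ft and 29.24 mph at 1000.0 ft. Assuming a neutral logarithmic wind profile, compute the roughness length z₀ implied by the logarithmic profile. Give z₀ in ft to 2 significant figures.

z₀ ≈ 0.0030 ft

Log law: V(z) ∝ ln(z/z₀). With r = V₁/V₂ = 23.9/29.24 = 0.81737,
r · ln(z₂/z₀) = ln(z₁/z₀) ⇒ ln z₀ = (ln z₁ − r·ln z₂)/(1 − r)
ln z₀ = (4.58497 − 0.81737×6.90776) / 0.18263 = -5.8110
z₀ = exp(-5.8110) = 0.002994 ft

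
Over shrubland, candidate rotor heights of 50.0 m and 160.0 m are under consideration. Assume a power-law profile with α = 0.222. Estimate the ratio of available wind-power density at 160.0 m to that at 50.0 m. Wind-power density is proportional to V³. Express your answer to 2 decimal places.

Speed ratio: V_B/V_A = (z_B/z_A)^α = (160.0/50.0)^0.222 = (3.2000)^0.222 = 1.29462
Power-density ratio: P_B/P_A = (V_B/V_A)³ = (1.29462)³ = 2.16985

2.17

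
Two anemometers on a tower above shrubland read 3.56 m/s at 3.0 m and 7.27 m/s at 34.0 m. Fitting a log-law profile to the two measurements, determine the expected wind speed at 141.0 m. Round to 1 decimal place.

9.4 m/s

Log law: V ∝ ln(z/z₀). From the pair, with r = V₁/V₂ = 0.48968,
ln z₀ = (ln z₁ − r·ln z₂)/(1 − r) = (1.0986 − 0.48968×3.5264)/0.51032 = -1.2310 → z₀ = 0.2920 m
V₃ = V₁ · ln(z₃/z₀)/ln(z₁/z₀) = 3.56 × 6.1797/2.3296 = 9.4437 m/s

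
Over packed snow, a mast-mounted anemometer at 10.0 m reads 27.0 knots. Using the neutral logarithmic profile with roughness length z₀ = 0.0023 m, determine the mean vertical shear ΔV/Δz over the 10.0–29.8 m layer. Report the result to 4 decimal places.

0.1777 knots/m

Log law: V₂ = V₁ · ln(z₂/z₀)/ln(z₁/z₀) = 27.0 × 9.4694/8.3774 = 30.5192 knots
ΔV/Δz = (30.5192 − 27.0)/(29.8 − 10.0) = 3.5192/19.8000 = 0.17774 knots/m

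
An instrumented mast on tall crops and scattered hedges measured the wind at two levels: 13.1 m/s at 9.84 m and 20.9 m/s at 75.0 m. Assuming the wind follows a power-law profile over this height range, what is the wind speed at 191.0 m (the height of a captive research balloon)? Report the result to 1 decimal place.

25.9 m/s

First find α: α = ln(V₂/V₁)/ln(z₂/z₁) = ln(20.9/13.1)/ln(75.0/9.84) = 0.46714/2.03103 = 0.2300
Extrapolate from 75.0 m to 191.0 m: V₃ = 20.9 × (191.0/75.0)^0.2300 = 20.9 × 1.2399 = 25.9131 m/s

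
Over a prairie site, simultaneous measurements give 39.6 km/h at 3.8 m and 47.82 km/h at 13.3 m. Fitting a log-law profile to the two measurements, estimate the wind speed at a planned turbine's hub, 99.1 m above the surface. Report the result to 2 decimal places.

Log law: V ∝ ln(z/z₀). From the pair, with r = V₁/V₂ = 0.82811,
ln z₀ = (ln z₁ − r·ln z₂)/(1 − r) = (1.3350 − 0.82811×2.5878)/0.17189 = -4.7002 → z₀ = 0.009093 m
V₃ = V₁ · ln(z₃/z₀)/ln(z₁/z₀) = 39.6 × 9.2963/6.0352 = 60.9979 km/h

61.00 km/h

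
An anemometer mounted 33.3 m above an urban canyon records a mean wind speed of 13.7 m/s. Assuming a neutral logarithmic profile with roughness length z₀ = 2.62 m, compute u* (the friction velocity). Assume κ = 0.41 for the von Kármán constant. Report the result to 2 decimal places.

Log law: V(z) = (u*/κ) · ln(z/z₀) ⇒ u* = κ · V / ln(z/z₀)
u* = 0.41 × 13.7 / ln(33.3/2.62) = 0.41 × 13.7 / 2.5424
   = 5.6170 / 2.5424 = 2.2093 m/s

u* ≈ 2.21 m/s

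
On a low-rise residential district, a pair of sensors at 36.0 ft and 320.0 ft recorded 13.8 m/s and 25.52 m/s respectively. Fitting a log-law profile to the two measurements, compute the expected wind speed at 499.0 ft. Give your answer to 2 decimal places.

Log law: V ∝ ln(z/z₀). From the pair, with r = V₁/V₂ = 0.54075,
ln z₀ = (ln z₁ − r·ln z₂)/(1 − r) = (3.5835 − 0.54075×5.7683)/0.45925 = 1.0110 → z₀ = 2.748 ft
V₃ = V₁ · ln(z₃/z₀)/ln(z₁/z₀) = 13.8 × 5.2016/2.5725 = 27.9033 m/s

27.90 m/s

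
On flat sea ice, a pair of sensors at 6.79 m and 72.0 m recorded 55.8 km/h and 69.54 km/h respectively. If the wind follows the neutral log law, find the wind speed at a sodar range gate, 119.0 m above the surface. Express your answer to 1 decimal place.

Log law: V ∝ ln(z/z₀). From the pair, with r = V₁/V₂ = 0.80242,
ln z₀ = (ln z₁ − r·ln z₂)/(1 − r) = (1.9155 − 0.80242×4.2767)/0.19758 = -7.6738 → z₀ = 0.0004649 m
V₃ = V₁ · ln(z₃/z₀)/ln(z₁/z₀) = 55.8 × 12.4529/9.5892 = 72.4638 km/h

72.5 km/h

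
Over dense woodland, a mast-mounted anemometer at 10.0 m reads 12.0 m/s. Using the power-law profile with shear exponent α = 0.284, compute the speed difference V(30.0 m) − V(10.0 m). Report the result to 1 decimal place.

4.4 m/s

Power law: V₂ = V₁ · (z₂/z₁)^α = 12.0 × (3.0000)^0.284 = 16.3940 m/s
ΔV = 16.3940 − 12.0 = 4.3940 m/s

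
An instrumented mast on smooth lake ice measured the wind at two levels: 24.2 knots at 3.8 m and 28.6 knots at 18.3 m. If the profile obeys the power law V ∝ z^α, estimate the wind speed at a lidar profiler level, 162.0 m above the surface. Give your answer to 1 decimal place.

36.1 knots

First find α: α = ln(V₂/V₁)/ln(z₂/z₁) = ln(28.6/24.2)/ln(18.3/3.8) = 0.16705/1.57190 = 0.1063
Extrapolate from 18.3 m to 162.0 m: V₃ = 28.6 × (162.0/18.3)^0.1063 = 28.6 × 1.2608 = 36.0592 knots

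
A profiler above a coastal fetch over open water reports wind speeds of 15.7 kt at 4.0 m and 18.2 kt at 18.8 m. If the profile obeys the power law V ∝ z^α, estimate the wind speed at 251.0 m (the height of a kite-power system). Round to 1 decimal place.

23.3 kt

First find α: α = ln(V₂/V₁)/ln(z₂/z₁) = ln(18.2/15.7)/ln(18.8/4.0) = 0.14776/1.54756 = 0.0955
Extrapolate from 18.8 m to 251.0 m: V₃ = 18.2 × (251.0/18.8)^0.0955 = 18.2 × 1.2807 = 23.3096 kt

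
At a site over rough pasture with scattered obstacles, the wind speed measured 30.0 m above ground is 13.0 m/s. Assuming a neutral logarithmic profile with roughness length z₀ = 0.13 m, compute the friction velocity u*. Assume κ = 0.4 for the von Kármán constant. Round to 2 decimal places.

u* ≈ 0.96 m/s

Log law: V(z) = (u*/κ) · ln(z/z₀) ⇒ u* = κ · V / ln(z/z₀)
u* = 0.4 × 13.0 / ln(30.0/0.13) = 0.4 × 13.0 / 5.4414
   = 5.2000 / 5.4414 = 0.9556 m/s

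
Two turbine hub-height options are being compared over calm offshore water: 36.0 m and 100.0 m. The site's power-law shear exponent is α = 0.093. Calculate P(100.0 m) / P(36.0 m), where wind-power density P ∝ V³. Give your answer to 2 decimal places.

Speed ratio: V_B/V_A = (z_B/z_A)^α = (100.0/36.0)^0.093 = (2.7778)^0.093 = 1.09967
Power-density ratio: P_B/P_A = (V_B/V_A)³ = (1.09967)³ = 1.32982

1.33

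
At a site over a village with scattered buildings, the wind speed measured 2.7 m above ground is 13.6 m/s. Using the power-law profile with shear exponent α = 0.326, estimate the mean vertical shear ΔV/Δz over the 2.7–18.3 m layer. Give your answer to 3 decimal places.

0.755 m/s/m

Power law: V₂ = V₁ · (z₂/z₁)^α = 13.6 × (6.7778)^0.326 = 25.3789 m/s
ΔV/Δz = (25.3789 − 13.6)/(18.3 − 2.7) = 11.7789/15.6000 = 0.75506 m/s/m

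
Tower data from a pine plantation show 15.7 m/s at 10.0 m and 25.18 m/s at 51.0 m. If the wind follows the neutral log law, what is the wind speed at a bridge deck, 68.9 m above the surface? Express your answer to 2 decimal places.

Log law: V ∝ ln(z/z₀). From the pair, with r = V₁/V₂ = 0.62351,
ln z₀ = (ln z₁ − r·ln z₂)/(1 − r) = (2.3026 − 0.62351×3.9318)/0.37649 = -0.3956 → z₀ = 0.6733 m
V₃ = V₁ · ln(z₃/z₀)/ln(z₁/z₀) = 15.7 × 4.6283/2.6982 = 26.9304 m/s

26.93 m/s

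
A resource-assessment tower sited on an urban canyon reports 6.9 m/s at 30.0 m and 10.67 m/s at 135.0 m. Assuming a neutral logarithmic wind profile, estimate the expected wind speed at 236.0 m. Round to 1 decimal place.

12.1 m/s

Log law: V ∝ ln(z/z₀). From the pair, with r = V₁/V₂ = 0.64667,
ln z₀ = (ln z₁ − r·ln z₂)/(1 − r) = (3.4012 − 0.64667×4.9053)/0.35333 = 0.6484 → z₀ = 1.912 m
V₃ = V₁ · ln(z₃/z₀)/ln(z₁/z₀) = 6.9 × 4.8155/2.7528 = 12.0700 m/s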